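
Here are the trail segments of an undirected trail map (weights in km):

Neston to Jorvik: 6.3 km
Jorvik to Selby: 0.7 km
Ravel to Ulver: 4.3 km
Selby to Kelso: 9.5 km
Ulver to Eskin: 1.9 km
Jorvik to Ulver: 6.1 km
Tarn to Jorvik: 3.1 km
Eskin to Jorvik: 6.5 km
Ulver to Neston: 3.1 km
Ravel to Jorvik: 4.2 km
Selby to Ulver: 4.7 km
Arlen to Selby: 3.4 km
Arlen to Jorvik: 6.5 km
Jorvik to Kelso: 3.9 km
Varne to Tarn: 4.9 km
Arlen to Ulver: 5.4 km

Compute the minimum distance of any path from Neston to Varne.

14.3 km

Settle nodes by increasing distance from Neston:
Neston: 0
Ulver: 3.1  (via Neston)
Eskin: 5  (via Ulver)
Jorvik: 6.3  (via Neston)
Selby: 7  (via Jorvik)
Ravel: 7.4  (via Ulver)
Arlen: 8.5  (via Ulver)
Tarn: 9.4  (via Jorvik)
Kelso: 10.2  (via Jorvik)
Varne: 14.3  (via Tarn)
Shortest route: Neston–Jorvik–Tarn–Varne = 14.3 km.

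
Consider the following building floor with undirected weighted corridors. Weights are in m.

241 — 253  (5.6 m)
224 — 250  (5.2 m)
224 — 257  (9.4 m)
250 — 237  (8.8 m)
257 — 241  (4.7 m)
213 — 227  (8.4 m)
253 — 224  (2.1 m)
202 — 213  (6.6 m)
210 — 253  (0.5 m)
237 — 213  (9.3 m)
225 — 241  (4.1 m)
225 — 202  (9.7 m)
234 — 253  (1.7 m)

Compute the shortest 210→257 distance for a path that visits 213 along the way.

Best 210 to 213: 210 → 253 → 224 → 250 → 237 → 213 costing 25.9
Shortest 213→257: 213 → 202 → 225 → 241 → 257 = 25.1
Total via 213: 25.9 + 25.1 = 51 m.

51 m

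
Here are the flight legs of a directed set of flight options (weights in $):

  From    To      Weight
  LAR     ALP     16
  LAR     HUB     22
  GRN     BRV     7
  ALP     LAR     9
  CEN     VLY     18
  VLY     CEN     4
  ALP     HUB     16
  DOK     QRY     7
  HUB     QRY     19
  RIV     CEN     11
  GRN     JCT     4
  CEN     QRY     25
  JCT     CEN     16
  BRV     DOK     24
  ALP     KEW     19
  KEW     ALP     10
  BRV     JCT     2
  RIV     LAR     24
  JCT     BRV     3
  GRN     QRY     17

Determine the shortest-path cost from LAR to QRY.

$41

Candidate routes:
LAR - HUB - QRY: 22+19 = 41
LAR - ALP - HUB - QRY: 16+16+19 = 51
Cheapest is LAR - HUB - QRY at $41.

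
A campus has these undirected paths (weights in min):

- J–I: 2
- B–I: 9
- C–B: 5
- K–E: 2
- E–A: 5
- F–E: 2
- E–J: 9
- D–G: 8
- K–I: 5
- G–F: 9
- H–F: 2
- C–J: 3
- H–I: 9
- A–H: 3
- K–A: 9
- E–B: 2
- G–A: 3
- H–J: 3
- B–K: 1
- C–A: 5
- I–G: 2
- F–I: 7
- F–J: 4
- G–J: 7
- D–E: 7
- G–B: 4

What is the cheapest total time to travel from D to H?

Shortest distances from D:
D: 0
E: 7  (via D)
G: 8  (via D)
B: 9  (via E)
F: 9  (via E)
K: 9  (via E)
I: 10  (via G)
A: 11  (via G)
H: 11  (via F)
Shortest route: D → E → F → H = 11 min.

11 min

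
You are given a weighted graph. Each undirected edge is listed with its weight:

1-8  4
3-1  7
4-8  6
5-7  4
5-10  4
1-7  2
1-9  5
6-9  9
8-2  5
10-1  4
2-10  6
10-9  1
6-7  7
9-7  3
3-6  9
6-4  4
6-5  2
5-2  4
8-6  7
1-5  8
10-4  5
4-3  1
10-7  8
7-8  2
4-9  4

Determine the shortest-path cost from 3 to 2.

Candidate routes:
3 - 4 - 6 - 5 - 2: 1+4+2+4 = 11
3 - 4 - 10 - 2: 1+5+6 = 12
3 - 4 - 9 - 10 - 2: 1+4+1+6 = 12
The minimum is 11 via 3 - 4 - 6 - 5 - 2.

11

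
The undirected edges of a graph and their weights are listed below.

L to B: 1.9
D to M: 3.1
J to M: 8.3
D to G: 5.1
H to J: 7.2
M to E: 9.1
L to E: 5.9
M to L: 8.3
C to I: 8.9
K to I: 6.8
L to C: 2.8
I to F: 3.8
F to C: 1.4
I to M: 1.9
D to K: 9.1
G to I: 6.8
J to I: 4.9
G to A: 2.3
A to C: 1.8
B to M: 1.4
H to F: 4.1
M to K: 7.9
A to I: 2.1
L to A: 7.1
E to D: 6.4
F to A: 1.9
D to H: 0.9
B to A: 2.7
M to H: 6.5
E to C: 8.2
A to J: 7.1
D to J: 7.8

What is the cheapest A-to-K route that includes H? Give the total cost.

16

Best A to H: A–F–H costing 6
Shortest H→K: H–D–K = 10
Total via H: 6 + 10 = 16.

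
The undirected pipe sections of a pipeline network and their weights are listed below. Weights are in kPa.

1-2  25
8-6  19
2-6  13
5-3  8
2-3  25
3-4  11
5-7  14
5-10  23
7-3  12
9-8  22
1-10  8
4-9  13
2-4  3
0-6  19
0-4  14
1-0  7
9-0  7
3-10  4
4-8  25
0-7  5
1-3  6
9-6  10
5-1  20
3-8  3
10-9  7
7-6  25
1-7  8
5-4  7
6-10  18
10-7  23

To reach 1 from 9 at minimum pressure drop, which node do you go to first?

0

Candidate routes:
9 → 0 → 1: 7+7 = 14
9 → 10 → 1: 7+8 = 15
9 → 10 → 3 → 1: 7+4+6 = 17
9 → 0 → 7 → 1: 7+5+8 = 20
Cheapest is 9 → 0 → 1 at 14 kPa.
So from 9 the first move is to 0.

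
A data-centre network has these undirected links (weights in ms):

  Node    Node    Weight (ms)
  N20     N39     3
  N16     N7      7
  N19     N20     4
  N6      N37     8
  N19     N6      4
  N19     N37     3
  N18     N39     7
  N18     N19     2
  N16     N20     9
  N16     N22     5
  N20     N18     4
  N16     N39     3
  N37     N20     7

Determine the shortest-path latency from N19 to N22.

Enumerating some paths:
N19 - N18 - N39 - N16 - N22: 2+7+3+5 = 17
N19 - N20 - N39 - N16 - N22: 4+3+3+5 = 15
Cheapest is N19 - N20 - N39 - N16 - N22 at 15 ms.

15 ms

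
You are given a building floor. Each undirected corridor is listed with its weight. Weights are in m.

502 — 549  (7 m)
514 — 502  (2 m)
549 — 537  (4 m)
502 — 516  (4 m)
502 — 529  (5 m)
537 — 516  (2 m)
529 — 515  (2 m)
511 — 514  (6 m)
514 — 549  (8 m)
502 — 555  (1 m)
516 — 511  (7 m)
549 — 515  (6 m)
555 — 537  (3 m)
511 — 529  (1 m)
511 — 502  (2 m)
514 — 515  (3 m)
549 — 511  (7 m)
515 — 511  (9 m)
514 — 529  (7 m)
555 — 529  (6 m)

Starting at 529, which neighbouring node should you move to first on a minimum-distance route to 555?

Compare a few routes:
529–511–502–555: 1+2+1 = 4
529–502–555: 5+1 = 6
529–555: 6 = 6
The minimum is 4 m via 529–511–502–555.
So from 529 the first move is to 511.

511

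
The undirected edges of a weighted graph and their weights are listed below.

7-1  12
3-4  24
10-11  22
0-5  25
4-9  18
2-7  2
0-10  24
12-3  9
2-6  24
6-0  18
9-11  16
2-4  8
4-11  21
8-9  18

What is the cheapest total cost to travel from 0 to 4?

Shortest distances from 0:
0: 0
6: 18  (via 0)
10: 24  (via 0)
5: 25  (via 0)
2: 42  (via 6)
7: 44  (via 2)
11: 46  (via 10)
4: 50  (via 2)
Shortest route: 0–6–2–4 = 50.

50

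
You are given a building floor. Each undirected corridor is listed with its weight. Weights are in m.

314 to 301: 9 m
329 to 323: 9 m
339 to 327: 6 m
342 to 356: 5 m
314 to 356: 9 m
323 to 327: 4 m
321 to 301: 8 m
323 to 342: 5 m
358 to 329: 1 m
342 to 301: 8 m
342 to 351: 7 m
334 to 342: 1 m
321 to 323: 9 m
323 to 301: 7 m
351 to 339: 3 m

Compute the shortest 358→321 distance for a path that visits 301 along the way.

25 m

Shortest 358→301: 358 → 329 → 323 → 301 = 17
Shortest 301→321: 301 → 321 = 8
Total via 301: 17 + 8 = 25 m.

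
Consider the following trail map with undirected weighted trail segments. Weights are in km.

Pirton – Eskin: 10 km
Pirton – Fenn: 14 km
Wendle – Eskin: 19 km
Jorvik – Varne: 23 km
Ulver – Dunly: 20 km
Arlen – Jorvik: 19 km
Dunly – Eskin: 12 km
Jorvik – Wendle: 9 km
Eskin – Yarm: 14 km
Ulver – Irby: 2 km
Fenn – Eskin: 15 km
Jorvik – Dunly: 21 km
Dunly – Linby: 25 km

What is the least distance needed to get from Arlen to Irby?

Settle nodes by increasing distance from Arlen:
Arlen: 0
Jorvik: 19  (via Arlen)
Wendle: 28  (via Jorvik)
Dunly: 40  (via Jorvik)
Varne: 42  (via Jorvik)
Eskin: 47  (via Wendle)
Pirton: 57  (via Eskin)
Ulver: 60  (via Dunly)
Yarm: 61  (via Eskin)
Irby: 62  (via Ulver)
Shortest route: Arlen → Jorvik → Dunly → Ulver → Irby = 62 km.

62 km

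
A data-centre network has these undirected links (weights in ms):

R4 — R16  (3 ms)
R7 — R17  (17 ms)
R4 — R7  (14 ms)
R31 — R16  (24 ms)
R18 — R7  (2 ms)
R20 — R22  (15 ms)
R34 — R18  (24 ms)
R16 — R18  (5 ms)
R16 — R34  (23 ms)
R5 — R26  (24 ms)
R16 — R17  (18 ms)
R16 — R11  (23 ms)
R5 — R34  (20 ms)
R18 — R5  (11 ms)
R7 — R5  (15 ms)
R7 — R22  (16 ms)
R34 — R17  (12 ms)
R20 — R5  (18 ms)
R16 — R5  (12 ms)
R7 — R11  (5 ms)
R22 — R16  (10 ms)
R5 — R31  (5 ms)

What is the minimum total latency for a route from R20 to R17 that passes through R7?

Best R20 to R7: R20–R22–R7 costing 31
Best R7 to R17: R7–R17 costing 17
Total via R7: 31 + 17 = 48 ms.

48 ms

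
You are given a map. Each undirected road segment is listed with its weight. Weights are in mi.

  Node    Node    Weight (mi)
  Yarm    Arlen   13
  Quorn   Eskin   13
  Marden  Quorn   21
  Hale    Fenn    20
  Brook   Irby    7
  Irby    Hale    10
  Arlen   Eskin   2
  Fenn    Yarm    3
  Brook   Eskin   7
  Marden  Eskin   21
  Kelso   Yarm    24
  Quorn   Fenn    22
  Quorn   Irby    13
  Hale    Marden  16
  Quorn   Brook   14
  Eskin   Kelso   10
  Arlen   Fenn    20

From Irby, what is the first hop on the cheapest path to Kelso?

Compare a few routes:
Irby–Quorn–Eskin–Kelso: 13+13+10 = 36
Irby–Brook–Eskin–Kelso: 7+7+10 = 24
Irby–Brook–Quorn–Eskin–Kelso: 7+14+13+10 = 44
Cheapest is Irby–Brook–Eskin–Kelso at 24 mi.
So from Irby the first move is to Brook.

Brook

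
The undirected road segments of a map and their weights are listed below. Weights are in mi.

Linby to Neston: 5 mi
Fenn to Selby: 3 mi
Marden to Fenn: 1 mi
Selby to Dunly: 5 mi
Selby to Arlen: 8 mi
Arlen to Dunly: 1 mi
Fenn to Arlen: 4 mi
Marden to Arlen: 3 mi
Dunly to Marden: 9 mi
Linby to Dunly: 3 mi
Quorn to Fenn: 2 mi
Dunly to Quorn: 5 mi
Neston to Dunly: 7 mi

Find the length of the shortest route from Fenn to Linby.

Running Dijkstra from Fenn:
Fenn: 0
Marden: 1  (via Fenn)
Quorn: 2  (via Fenn)
Selby: 3  (via Fenn)
Arlen: 4  (via Fenn)
Dunly: 5  (via Arlen)
Linby: 8  (via Dunly)
Shortest route: Fenn–Arlen–Dunly–Linby = 8 mi.

8 mi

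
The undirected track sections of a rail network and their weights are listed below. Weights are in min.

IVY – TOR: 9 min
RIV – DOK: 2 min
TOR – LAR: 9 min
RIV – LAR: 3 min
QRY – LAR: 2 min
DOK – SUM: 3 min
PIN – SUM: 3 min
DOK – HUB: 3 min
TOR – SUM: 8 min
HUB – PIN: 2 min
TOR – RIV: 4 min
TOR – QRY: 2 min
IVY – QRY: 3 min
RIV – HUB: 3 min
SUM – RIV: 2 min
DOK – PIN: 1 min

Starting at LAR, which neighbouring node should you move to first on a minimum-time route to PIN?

RIV

Candidate routes:
LAR - RIV - SUM - PIN: 3+2+3 = 8
LAR - RIV - DOK - PIN: 3+2+1 = 6
LAR - RIV - HUB - PIN: 3+3+2 = 8
The minimum is 6 min via LAR - RIV - DOK - PIN.
So from LAR the first move is to RIV.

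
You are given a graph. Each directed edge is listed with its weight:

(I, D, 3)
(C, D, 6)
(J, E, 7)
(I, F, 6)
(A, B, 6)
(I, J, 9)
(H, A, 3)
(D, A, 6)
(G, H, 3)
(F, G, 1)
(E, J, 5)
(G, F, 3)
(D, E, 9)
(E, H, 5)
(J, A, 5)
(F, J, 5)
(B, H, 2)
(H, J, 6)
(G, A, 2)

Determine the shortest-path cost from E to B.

14

Settle nodes by increasing distance from E:
E: 0
H: 5  (via E)
J: 5  (via E)
A: 8  (via H)
B: 14  (via A)
Shortest route: E–H–A–B = 14.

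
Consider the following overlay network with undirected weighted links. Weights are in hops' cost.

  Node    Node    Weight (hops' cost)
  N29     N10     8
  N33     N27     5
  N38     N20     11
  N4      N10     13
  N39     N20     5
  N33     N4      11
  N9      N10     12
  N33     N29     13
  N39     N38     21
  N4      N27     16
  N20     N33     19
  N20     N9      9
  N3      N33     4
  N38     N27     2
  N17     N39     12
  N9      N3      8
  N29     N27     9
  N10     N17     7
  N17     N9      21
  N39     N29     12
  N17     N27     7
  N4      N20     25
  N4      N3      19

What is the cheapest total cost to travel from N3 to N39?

22 hops' cost

Settle nodes by increasing distance from N3:
N3: 0
N33: 4  (via N3)
N9: 8  (via N3)
N27: 9  (via N33)
N38: 11  (via N27)
N4: 15  (via N33)
N17: 16  (via N27)
N29: 17  (via N33)
N20: 17  (via N9)
N10: 20  (via N9)
N39: 22  (via N20)
Shortest route: N3–N9–N20–N39 = 22 hops' cost.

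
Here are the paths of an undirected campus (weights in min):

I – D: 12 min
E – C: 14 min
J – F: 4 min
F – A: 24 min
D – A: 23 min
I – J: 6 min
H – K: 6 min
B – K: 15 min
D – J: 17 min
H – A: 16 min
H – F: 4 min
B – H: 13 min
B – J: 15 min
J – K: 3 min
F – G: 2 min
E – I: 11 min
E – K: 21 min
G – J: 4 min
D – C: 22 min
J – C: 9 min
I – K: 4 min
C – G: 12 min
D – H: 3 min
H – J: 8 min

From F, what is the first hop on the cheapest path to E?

Compare a few routes:
F - J - K - I - E: 4+3+4+11 = 22
F - J - I - E: 4+6+11 = 21
Cheapest is F - J - I - E at 21 min.
So from F the first move is to J.

J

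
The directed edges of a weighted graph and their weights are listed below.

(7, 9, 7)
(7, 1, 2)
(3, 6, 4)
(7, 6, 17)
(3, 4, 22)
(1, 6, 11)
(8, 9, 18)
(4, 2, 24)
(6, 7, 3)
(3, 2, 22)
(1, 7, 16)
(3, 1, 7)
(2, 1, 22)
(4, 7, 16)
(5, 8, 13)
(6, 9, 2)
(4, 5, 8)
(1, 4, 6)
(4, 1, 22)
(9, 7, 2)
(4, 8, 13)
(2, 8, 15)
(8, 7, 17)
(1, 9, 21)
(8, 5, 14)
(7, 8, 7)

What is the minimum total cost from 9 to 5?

18

Shortest distances from 9:
9: 0
7: 2  (via 9)
1: 4  (via 7)
8: 9  (via 7)
4: 10  (via 1)
6: 15  (via 1)
5: 18  (via 4)
Shortest route: 9–7–1–4–5 = 18.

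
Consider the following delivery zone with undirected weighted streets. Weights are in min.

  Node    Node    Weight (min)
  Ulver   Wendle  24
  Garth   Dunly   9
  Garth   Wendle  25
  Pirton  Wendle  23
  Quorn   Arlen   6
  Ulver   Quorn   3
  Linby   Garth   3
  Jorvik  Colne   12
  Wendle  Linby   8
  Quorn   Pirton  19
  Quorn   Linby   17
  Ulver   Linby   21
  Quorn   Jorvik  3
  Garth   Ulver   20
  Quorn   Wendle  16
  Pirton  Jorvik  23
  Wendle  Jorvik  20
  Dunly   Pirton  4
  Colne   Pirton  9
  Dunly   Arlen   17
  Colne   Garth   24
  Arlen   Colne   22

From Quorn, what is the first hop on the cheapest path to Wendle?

Wendle

Enumerating some paths:
Quorn–Linby–Wendle: 17+8 = 25
Quorn–Jorvik–Wendle: 3+20 = 23
Quorn–Wendle: 16 = 16
Cheapest is Quorn–Wendle at 16 min.
So from Quorn the first move is to Wendle.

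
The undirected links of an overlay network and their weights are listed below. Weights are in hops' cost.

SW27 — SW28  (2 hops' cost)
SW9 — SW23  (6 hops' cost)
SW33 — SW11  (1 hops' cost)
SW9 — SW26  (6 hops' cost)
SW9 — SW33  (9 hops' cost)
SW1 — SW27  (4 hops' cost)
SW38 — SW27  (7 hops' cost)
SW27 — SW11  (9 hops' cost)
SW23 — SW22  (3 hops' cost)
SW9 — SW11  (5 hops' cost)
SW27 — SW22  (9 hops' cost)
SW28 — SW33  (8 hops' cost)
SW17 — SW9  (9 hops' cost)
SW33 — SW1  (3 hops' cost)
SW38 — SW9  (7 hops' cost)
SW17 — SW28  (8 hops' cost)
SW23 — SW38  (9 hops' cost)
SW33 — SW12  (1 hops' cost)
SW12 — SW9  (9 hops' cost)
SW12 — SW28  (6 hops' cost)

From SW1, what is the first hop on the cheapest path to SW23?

Candidate routes:
SW1 - SW27 - SW22 - SW23: 4+9+3 = 16
SW1 - SW33 - SW11 - SW9 - SW23: 3+1+5+6 = 15
The minimum is 15 hops' cost via SW1 - SW33 - SW11 - SW9 - SW23.
So from SW1 the first move is to SW33.

SW33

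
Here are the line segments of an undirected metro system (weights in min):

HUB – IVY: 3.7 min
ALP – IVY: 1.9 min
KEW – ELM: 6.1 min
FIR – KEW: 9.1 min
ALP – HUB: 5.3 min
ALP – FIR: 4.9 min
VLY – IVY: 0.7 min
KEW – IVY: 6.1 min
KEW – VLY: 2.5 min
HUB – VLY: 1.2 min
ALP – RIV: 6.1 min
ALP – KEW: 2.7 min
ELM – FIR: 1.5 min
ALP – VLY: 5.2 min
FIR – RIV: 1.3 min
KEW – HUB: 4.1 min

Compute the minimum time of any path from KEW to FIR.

Compare a few routes:
KEW → VLY → IVY → ALP → FIR: 2.5+0.7+1.9+4.9 = 10
KEW → FIR: 9.1 = 9.1
KEW → ALP → FIR: 2.7+4.9 = 7.6
KEW → ALP → RIV → FIR: 2.7+6.1+1.3 = 10.1
Cheapest is KEW → ALP → FIR at 7.6 min.

7.6 min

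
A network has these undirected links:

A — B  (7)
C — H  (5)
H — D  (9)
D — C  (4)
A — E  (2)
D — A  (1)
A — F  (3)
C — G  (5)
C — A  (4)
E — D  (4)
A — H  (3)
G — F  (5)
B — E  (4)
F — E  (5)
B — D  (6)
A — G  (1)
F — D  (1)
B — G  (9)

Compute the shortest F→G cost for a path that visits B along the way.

Best F to B: F → D → B costing 7
Shortest B→G: B → E → A → G = 7
Total via B: 7 + 7 = 14.

14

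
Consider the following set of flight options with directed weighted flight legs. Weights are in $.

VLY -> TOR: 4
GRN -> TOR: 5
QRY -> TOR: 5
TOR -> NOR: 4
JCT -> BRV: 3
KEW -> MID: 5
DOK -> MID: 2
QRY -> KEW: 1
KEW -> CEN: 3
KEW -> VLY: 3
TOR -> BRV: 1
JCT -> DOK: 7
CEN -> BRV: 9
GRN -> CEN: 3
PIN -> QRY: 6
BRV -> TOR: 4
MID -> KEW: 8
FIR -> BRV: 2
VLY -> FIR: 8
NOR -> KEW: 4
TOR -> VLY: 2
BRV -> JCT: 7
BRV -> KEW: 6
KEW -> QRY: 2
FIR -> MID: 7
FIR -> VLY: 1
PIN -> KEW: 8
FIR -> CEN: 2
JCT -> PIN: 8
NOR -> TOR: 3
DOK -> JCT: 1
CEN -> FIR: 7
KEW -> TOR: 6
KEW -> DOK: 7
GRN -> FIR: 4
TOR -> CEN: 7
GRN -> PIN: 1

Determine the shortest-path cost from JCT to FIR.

$17

Candidate routes:
JCT → BRV → TOR → VLY → FIR: 3+4+2+8 = 17
JCT → BRV → KEW → VLY → FIR: 3+6+3+8 = 20
JCT → BRV → KEW → CEN → FIR: 3+6+3+7 = 19
Cheapest is JCT → BRV → TOR → VLY → FIR at $17.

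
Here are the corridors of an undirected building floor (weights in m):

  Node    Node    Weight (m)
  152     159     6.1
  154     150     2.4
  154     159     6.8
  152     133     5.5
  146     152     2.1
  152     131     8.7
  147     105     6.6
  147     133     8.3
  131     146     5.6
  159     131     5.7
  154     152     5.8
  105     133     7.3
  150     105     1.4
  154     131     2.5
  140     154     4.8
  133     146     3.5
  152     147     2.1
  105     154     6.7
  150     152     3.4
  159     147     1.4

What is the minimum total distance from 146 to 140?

Running Dijkstra from 146:
146: 0
152: 2.1  (via 146)
133: 3.5  (via 146)
147: 4.2  (via 152)
150: 5.5  (via 152)
159: 5.6  (via 147)
131: 5.6  (via 146)
105: 6.9  (via 150)
154: 7.9  (via 152)
140: 12.7  (via 154)
Shortest route: 146 → 152 → 154 → 140 = 12.7 m.

12.7 m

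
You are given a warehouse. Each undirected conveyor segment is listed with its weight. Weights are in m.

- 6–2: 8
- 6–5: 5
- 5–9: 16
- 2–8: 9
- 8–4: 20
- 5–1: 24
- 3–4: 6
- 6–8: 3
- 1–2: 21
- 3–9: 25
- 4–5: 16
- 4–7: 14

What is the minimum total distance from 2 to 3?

Shortest distances from 2:
2: 0
6: 8  (via 2)
8: 9  (via 2)
5: 13  (via 6)
1: 21  (via 2)
4: 29  (via 8)
9: 29  (via 5)
3: 35  (via 4)
Shortest route: 2–8–4–3 = 35 m.

35 m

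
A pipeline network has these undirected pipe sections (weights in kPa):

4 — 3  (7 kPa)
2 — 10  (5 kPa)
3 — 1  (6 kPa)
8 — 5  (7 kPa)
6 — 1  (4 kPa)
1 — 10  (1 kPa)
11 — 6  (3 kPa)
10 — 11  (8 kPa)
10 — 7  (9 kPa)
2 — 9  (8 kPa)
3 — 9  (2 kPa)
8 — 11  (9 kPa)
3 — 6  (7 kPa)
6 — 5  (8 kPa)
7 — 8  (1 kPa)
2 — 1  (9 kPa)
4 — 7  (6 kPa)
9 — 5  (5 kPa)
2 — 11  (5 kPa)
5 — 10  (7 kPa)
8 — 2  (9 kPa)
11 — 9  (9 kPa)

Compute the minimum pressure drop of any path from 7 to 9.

Running Dijkstra from 7:
7: 0
8: 1  (via 7)
4: 6  (via 7)
5: 8  (via 8)
10: 9  (via 7)
1: 10  (via 10)
2: 10  (via 8)
11: 10  (via 8)
3: 13  (via 4)
6: 13  (via 11)
9: 13  (via 5)
Shortest route: 7–8–5–9 = 13 kPa.

13 kPa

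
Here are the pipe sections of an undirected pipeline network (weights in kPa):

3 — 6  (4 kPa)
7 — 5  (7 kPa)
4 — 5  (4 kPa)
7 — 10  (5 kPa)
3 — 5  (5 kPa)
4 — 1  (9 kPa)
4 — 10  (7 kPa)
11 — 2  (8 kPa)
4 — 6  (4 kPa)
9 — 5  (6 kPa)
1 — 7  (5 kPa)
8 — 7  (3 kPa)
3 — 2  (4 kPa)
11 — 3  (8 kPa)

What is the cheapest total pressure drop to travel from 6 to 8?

18 kPa

Running Dijkstra from 6:
6: 0
3: 4  (via 6)
4: 4  (via 6)
2: 8  (via 3)
5: 8  (via 4)
10: 11  (via 4)
11: 12  (via 3)
1: 13  (via 4)
9: 14  (via 5)
7: 15  (via 5)
8: 18  (via 7)
Shortest route: 6–4–5–7–8 = 18 kPa.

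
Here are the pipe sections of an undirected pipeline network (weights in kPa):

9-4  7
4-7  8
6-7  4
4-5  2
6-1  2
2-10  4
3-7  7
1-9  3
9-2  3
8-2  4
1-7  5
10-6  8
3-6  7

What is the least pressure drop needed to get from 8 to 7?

Enumerating some paths:
8 → 2 → 9 → 1 → 7: 4+3+3+5 = 15
8 → 2 → 10 → 6 → 7: 4+4+8+4 = 20
8 → 2 → 9 → 1 → 6 → 7: 4+3+3+2+4 = 16
Cheapest is 8 → 2 → 9 → 1 → 7 at 15 kPa.

15 kPa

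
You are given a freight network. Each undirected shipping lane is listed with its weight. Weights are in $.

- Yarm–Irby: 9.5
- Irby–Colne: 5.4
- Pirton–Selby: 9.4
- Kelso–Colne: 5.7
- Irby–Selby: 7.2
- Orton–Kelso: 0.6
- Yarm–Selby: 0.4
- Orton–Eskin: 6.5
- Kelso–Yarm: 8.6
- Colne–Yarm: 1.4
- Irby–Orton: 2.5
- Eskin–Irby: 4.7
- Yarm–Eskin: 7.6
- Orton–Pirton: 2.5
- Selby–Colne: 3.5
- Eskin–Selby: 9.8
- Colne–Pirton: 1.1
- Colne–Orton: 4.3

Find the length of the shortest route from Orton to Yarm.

Candidate routes:
Orton → Pirton → Colne → Yarm: 2.5+1.1+1.4 = 5
Orton → Colne → Yarm: 4.3+1.4 = 5.7
Cheapest is Orton → Pirton → Colne → Yarm at $5.

$5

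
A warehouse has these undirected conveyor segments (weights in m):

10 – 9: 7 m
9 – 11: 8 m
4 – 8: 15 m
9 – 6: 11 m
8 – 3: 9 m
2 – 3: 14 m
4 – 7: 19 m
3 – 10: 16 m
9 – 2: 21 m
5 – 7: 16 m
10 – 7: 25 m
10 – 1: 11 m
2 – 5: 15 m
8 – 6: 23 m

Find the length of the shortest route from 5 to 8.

Candidate routes:
5–7–4–8: 16+19+15 = 50
5–2–3–8: 15+14+9 = 38
5–7–10–3–8: 16+25+16+9 = 66
The minimum is 38 m via 5–2–3–8.

38 m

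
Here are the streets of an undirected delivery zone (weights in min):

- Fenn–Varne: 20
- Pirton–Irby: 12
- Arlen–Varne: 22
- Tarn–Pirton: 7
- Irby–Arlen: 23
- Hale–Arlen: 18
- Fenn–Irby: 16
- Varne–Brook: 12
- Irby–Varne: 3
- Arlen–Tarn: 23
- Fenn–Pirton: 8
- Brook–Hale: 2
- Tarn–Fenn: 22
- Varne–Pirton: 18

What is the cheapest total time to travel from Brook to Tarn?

Running Dijkstra from Brook:
Brook: 0
Hale: 2  (via Brook)
Varne: 12  (via Brook)
Irby: 15  (via Varne)
Arlen: 20  (via Hale)
Pirton: 27  (via Irby)
Fenn: 31  (via Irby)
Tarn: 34  (via Pirton)
Shortest route: Brook–Varne–Irby–Pirton–Tarn = 34 min.

34 min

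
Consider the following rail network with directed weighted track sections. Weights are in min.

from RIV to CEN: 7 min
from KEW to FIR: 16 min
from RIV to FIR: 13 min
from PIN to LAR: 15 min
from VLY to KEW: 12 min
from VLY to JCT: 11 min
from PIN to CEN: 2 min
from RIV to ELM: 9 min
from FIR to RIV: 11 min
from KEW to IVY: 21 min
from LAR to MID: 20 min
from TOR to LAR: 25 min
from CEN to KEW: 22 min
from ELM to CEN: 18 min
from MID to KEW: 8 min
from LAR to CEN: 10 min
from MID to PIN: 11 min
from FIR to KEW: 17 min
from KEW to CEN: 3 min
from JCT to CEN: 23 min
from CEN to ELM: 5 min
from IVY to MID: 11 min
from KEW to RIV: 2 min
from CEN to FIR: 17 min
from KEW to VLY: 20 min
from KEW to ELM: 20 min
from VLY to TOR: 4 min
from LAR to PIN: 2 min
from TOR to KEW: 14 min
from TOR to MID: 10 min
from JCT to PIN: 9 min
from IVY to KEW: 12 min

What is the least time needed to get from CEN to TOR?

Compare a few routes:
CEN - KEW - VLY - TOR: 22+20+4 = 46
CEN - FIR - KEW - VLY - TOR: 17+17+20+4 = 58
Cheapest is CEN - KEW - VLY - TOR at 46 min.

46 min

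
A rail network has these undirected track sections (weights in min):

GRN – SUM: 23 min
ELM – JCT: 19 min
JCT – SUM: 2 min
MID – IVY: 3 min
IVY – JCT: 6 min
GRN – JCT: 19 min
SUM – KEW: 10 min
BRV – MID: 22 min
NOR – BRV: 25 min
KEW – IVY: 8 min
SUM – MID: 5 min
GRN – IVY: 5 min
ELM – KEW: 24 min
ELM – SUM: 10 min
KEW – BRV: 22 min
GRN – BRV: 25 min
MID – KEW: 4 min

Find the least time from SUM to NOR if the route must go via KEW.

56 min

Best SUM to KEW: SUM → MID → KEW costing 9
Shortest KEW→NOR: KEW → BRV → NOR = 47
Total via KEW: 9 + 47 = 56 min.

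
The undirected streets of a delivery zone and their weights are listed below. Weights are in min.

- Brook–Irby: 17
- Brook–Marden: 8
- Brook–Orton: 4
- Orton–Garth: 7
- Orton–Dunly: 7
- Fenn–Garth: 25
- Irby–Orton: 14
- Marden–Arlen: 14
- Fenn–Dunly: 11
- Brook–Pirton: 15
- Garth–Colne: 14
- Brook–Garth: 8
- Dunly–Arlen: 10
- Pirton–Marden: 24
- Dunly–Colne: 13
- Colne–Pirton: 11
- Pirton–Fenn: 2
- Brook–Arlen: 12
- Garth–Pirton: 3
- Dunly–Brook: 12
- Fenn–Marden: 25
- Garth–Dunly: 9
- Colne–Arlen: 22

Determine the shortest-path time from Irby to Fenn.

26 min

Candidate routes:
Irby - Orton - Garth - Pirton - Fenn: 14+7+3+2 = 26
Irby - Brook - Garth - Pirton - Fenn: 17+8+3+2 = 30
Cheapest is Irby - Orton - Garth - Pirton - Fenn at 26 min.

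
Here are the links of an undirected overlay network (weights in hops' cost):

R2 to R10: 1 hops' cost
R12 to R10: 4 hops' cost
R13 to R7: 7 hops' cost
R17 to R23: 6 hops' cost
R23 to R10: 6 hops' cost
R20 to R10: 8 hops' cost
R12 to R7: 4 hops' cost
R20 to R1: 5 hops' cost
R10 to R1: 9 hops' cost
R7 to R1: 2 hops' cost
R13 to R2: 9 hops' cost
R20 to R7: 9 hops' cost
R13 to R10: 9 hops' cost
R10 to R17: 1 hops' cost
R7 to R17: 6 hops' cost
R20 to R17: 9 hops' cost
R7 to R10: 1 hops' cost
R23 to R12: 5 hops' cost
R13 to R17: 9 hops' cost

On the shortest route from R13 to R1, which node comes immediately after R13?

Candidate routes:
R13 → R17 → R10 → R7 → R1: 9+1+1+2 = 13
R13 → R10 → R7 → R1: 9+1+2 = 12
R13 → R2 → R10 → R7 → R1: 9+1+1+2 = 13
R13 → R7 → R1: 7+2 = 9
Cheapest is R13 → R7 → R1 at 9 hops' cost.
So from R13 the first move is to R7.

R7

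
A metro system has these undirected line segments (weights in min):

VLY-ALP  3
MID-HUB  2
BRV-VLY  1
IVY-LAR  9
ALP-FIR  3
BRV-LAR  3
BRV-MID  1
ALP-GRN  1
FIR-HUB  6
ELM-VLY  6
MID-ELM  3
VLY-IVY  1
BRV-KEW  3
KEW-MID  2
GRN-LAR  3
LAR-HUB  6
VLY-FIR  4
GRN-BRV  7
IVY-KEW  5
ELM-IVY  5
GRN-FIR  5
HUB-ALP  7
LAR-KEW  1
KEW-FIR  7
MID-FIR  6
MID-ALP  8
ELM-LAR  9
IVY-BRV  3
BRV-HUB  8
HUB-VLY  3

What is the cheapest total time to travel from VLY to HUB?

Candidate routes:
VLY → BRV → MID → HUB: 1+1+2 = 4
VLY → HUB: 3 = 3
The minimum is 3 min via VLY → HUB.

3 min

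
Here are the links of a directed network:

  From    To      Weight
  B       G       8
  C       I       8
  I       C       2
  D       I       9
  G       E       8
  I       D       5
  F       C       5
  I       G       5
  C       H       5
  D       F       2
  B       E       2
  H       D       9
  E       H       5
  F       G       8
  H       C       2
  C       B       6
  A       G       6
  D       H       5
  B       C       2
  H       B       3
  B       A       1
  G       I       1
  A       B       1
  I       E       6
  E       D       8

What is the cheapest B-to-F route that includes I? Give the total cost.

15

Best B to I: B → A → G → I costing 8
Best I to F: I → D → F costing 7
Total via I: 8 + 7 = 15.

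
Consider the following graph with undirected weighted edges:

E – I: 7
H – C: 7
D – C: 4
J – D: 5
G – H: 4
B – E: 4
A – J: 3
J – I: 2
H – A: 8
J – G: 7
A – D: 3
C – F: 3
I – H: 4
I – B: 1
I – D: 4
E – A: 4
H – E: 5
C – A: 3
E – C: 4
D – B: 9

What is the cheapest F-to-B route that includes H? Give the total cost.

15

Best F to H: F–C–H costing 10
Best H to B: H–I–B costing 5
Total via H: 10 + 5 = 15.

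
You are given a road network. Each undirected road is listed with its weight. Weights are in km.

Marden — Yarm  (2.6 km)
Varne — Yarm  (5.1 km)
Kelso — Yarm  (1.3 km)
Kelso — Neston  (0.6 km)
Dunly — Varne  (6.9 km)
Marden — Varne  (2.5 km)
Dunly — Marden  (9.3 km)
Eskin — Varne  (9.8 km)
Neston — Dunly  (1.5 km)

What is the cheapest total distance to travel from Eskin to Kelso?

Shortest distances from Eskin:
Eskin: 0
Varne: 9.8  (via Eskin)
Marden: 12.3  (via Varne)
Yarm: 14.9  (via Varne)
Kelso: 16.2  (via Yarm)
Shortest route: Eskin → Varne → Yarm → Kelso = 16.2 km.

16.2 km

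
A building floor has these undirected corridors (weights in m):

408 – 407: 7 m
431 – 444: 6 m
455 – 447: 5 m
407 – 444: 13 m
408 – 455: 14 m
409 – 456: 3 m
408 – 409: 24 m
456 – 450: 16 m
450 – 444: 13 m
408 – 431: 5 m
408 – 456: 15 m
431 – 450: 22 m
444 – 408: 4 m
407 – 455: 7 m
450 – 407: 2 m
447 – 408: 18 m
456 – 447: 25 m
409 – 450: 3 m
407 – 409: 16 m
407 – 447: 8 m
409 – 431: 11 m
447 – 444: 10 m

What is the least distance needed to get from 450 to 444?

Shortest distances from 450:
450: 0
407: 2  (via 450)
409: 3  (via 450)
456: 6  (via 409)
455: 9  (via 407)
408: 9  (via 407)
447: 10  (via 407)
444: 13  (via 450)
Shortest route: 450 → 444 = 13 m.

13 m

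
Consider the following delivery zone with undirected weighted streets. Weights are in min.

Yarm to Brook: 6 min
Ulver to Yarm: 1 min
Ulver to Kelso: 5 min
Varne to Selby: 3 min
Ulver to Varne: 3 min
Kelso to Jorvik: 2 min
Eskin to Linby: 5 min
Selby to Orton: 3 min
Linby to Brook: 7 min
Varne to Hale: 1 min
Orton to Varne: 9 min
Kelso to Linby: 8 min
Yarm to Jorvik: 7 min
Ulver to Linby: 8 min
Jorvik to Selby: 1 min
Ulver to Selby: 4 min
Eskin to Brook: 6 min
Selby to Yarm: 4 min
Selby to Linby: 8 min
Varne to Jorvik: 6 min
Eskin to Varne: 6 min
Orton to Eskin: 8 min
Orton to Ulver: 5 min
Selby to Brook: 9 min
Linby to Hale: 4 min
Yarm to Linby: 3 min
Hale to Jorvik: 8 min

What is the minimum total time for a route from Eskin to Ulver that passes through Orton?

Best Eskin to Orton: Eskin → Orton costing 8
Shortest Orton→Ulver: Orton → Ulver = 5
Total via Orton: 8 + 5 = 13 min.

13 min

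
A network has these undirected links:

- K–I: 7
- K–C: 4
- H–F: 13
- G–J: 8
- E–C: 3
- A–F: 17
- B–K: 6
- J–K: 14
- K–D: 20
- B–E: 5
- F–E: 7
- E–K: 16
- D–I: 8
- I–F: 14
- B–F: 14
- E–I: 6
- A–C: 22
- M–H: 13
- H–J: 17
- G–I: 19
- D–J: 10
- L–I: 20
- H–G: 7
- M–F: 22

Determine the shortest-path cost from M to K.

Compare a few routes:
M → F → E → B → K: 22+7+5+6 = 40
M → H → F → E → C → K: 13+13+7+3+4 = 40
M → F → E → C → K: 22+7+3+4 = 36
Cheapest is M → F → E → C → K at 36.

36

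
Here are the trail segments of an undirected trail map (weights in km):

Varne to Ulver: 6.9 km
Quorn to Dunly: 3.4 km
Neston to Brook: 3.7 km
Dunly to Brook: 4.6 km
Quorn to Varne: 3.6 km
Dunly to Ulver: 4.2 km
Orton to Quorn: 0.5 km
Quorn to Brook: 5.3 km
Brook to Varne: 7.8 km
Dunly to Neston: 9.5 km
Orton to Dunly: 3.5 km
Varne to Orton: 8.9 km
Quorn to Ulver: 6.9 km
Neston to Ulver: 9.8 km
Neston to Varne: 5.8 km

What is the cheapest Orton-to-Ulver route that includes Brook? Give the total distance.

14.6 km

Shortest Orton→Brook: Orton–Quorn–Brook = 5.8
Shortest Brook→Ulver: Brook–Dunly–Ulver = 8.8
Total via Brook: 5.8 + 8.8 = 14.6 km.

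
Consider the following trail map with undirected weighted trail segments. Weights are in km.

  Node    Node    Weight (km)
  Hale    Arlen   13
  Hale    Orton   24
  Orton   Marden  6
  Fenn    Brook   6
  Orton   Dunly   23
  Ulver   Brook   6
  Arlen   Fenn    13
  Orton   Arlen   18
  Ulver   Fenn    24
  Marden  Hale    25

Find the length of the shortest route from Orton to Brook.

37 km

Enumerating some paths:
Orton → Hale → Arlen → Fenn → Brook: 24+13+13+6 = 56
Orton → Arlen → Fenn → Ulver → Brook: 18+13+24+6 = 61
Orton → Arlen → Fenn → Brook: 18+13+6 = 37
The minimum is 37 km via Orton → Arlen → Fenn → Brook.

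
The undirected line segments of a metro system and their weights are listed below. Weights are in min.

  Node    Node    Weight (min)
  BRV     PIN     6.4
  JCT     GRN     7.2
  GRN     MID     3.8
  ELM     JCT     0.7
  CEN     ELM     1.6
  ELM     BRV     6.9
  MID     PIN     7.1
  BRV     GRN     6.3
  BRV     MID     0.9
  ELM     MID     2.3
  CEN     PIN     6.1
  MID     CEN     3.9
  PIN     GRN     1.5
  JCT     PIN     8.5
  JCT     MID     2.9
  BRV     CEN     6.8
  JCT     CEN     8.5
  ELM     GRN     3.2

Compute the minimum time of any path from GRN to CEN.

4.8 min

Running Dijkstra from GRN:
GRN: 0
PIN: 1.5  (via GRN)
ELM: 3.2  (via GRN)
MID: 3.8  (via GRN)
JCT: 3.9  (via ELM)
BRV: 4.7  (via MID)
CEN: 4.8  (via ELM)
Shortest route: GRN → ELM → CEN = 4.8 min.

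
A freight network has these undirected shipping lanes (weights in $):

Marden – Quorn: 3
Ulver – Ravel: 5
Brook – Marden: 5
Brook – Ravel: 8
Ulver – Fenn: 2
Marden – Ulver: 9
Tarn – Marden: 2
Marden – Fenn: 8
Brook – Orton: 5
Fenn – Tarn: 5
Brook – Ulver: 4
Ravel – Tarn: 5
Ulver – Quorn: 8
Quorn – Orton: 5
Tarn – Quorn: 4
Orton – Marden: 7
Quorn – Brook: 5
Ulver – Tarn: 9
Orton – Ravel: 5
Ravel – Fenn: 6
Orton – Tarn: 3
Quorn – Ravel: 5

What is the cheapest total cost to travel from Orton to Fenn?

$8

Running Dijkstra from Orton:
Orton: 0
Tarn: 3  (via Orton)
Brook: 5  (via Orton)
Quorn: 5  (via Orton)
Ravel: 5  (via Orton)
Marden: 5  (via Tarn)
Fenn: 8  (via Tarn)
Shortest route: Orton → Tarn → Fenn = $8.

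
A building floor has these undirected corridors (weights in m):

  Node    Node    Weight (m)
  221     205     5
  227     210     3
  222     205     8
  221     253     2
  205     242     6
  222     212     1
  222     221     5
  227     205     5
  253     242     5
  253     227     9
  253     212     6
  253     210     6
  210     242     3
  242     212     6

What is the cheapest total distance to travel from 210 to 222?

10 m

Settle nodes by increasing distance from 210:
210: 0
242: 3  (via 210)
227: 3  (via 210)
253: 6  (via 210)
205: 8  (via 227)
221: 8  (via 253)
212: 9  (via 242)
222: 10  (via 212)
Shortest route: 210–242–212–222 = 10 m.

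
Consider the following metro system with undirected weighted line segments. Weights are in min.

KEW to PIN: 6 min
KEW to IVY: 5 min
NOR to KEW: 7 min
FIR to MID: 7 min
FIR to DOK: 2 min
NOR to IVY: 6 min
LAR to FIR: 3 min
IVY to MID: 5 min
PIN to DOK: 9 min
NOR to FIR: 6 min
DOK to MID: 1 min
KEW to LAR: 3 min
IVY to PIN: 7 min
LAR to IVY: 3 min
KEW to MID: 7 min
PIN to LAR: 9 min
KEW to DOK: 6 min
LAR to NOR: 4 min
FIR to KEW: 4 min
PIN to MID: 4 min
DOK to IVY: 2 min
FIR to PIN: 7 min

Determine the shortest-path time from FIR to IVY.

Settle nodes by increasing distance from FIR:
FIR: 0
DOK: 2  (via FIR)
LAR: 3  (via FIR)
MID: 3  (via DOK)
KEW: 4  (via FIR)
IVY: 4  (via DOK)
Shortest route: FIR–DOK–IVY = 4 min.

4 min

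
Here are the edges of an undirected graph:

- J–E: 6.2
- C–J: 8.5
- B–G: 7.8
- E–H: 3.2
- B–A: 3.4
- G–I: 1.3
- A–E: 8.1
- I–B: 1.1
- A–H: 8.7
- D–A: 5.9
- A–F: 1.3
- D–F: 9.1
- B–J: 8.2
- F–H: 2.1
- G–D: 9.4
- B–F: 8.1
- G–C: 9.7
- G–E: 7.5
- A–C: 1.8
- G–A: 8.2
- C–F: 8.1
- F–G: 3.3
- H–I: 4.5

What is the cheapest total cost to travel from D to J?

Shortest distances from D:
D: 0
A: 5.9  (via D)
F: 7.2  (via A)
C: 7.7  (via A)
B: 9.3  (via A)
H: 9.3  (via F)
G: 9.4  (via D)
I: 10.4  (via B)
E: 12.5  (via H)
J: 16.2  (via C)
Shortest route: D–A–C–J = 16.2.

16.2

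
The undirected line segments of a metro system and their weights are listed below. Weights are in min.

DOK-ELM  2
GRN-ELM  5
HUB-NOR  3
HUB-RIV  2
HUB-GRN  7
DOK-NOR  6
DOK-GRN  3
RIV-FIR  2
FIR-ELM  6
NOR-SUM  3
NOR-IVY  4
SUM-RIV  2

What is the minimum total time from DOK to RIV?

Shortest distances from DOK:
DOK: 0
ELM: 2  (via DOK)
GRN: 3  (via DOK)
NOR: 6  (via DOK)
FIR: 8  (via ELM)
SUM: 9  (via NOR)
HUB: 9  (via NOR)
RIV: 10  (via FIR)
Shortest route: DOK–ELM–FIR–RIV = 10 min.

10 min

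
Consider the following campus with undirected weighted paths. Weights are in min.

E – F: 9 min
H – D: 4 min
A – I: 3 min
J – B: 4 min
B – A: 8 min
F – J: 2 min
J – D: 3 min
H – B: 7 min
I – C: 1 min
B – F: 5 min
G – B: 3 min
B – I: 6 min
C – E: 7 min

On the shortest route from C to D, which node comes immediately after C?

Compare a few routes:
C → I → B → F → J → D: 1+6+5+2+3 = 17
C → I → B → J → D: 1+6+4+3 = 14
The minimum is 14 min via C → I → B → J → D.
So from C the first move is to I.

I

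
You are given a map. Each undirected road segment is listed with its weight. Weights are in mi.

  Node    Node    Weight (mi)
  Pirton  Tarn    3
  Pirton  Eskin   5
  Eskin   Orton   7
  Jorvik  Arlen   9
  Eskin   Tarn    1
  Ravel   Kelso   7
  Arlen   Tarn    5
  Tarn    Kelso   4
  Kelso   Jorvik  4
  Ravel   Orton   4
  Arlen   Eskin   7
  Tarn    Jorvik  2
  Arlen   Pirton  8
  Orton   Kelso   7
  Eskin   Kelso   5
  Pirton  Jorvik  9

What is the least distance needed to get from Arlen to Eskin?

6 mi

Candidate routes:
Arlen - Eskin: 7 = 7
Arlen - Tarn - Eskin: 5+1 = 6
The minimum is 6 mi via Arlen - Tarn - Eskin.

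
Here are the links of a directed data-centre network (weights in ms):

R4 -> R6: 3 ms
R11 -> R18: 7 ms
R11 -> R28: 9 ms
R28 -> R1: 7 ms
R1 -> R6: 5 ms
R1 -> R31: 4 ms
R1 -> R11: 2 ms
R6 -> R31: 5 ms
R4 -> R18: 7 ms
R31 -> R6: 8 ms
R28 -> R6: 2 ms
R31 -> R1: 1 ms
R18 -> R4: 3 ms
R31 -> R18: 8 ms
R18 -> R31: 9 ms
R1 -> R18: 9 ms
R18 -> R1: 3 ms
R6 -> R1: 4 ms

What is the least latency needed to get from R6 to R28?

15 ms

Candidate routes:
R6–R31–R1–R11–R28: 5+1+2+9 = 17
R6–R1–R11–R28: 4+2+9 = 15
Cheapest is R6–R1–R11–R28 at 15 ms.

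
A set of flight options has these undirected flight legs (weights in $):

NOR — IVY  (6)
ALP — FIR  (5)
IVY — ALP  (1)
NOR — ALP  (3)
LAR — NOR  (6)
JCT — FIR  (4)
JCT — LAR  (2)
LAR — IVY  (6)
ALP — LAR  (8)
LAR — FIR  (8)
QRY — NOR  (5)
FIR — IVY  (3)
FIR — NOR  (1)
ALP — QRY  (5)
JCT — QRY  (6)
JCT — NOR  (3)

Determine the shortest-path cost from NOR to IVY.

$4

Shortest distances from NOR:
NOR: 0
FIR: 1  (via NOR)
ALP: 3  (via NOR)
JCT: 3  (via NOR)
IVY: 4  (via FIR)
Shortest route: NOR–FIR–IVY = $4.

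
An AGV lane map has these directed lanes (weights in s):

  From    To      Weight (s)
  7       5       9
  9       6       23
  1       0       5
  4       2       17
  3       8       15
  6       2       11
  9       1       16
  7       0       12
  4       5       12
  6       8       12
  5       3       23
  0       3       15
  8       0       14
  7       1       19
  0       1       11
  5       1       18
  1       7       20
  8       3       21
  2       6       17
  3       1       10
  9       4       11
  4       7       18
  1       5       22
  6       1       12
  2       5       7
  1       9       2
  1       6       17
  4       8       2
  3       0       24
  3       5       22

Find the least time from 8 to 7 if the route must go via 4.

56 s

Shortest 8→4: 8–0–1–9–4 = 38
Shortest 4→7: 4–7 = 18
Total via 4: 38 + 18 = 56 s.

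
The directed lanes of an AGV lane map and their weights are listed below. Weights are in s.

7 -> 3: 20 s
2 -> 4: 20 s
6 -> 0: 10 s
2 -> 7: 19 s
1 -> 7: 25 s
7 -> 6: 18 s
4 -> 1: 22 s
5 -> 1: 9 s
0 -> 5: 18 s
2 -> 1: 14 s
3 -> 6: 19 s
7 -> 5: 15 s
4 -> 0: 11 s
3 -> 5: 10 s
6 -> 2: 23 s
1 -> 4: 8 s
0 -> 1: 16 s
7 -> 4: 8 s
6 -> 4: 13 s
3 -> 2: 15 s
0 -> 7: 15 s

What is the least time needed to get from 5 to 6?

52 s

Settle nodes by increasing distance from 5:
5: 0
1: 9  (via 5)
4: 17  (via 1)
0: 28  (via 4)
7: 34  (via 1)
6: 52  (via 7)
Shortest route: 5 → 1 → 7 → 6 = 52 s.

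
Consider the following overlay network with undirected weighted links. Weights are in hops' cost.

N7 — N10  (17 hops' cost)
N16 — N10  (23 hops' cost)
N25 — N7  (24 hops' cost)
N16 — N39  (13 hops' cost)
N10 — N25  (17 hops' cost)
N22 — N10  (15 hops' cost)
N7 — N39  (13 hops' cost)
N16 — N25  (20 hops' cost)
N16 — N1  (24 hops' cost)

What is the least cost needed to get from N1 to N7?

Compare a few routes:
N1 - N16 - N39 - N7: 24+13+13 = 50
N1 - N16 - N10 - N7: 24+23+17 = 64
N1 - N16 - N25 - N7: 24+20+24 = 68
Cheapest is N1 - N16 - N39 - N7 at 50 hops' cost.

50 hops' cost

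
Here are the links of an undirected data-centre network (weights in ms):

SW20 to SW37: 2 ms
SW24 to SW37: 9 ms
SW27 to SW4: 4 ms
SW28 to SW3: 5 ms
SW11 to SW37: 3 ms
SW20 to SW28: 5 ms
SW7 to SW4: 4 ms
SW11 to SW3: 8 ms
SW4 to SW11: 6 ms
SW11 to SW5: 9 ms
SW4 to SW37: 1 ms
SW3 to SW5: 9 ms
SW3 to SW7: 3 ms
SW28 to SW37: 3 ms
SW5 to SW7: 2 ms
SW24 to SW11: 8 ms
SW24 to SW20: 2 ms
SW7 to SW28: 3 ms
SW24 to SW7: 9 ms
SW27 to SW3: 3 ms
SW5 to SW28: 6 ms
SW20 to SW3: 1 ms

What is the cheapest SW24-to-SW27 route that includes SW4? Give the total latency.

9 ms

Best SW24 to SW4: SW24–SW20–SW37–SW4 costing 5
Best SW4 to SW27: SW4–SW27 costing 4
Total via SW4: 5 + 4 = 9 ms.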